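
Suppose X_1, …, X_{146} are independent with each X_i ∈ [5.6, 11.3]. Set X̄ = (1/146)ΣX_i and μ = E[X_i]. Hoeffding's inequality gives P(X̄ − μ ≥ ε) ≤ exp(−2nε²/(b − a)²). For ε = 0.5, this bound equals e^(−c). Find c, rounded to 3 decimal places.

c = 2nε²/(b − a)² = 2·146·0.5² / 5.7² = 2.2468.

2.247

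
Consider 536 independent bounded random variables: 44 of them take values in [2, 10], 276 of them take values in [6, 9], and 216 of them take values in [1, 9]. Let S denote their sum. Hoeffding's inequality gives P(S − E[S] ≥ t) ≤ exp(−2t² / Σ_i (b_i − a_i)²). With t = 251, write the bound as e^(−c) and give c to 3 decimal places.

Σ(b_i − a_i)² = 44·8² + 276·3² + 216·8² = 19124.
c = 2t² / 19124 = 2·251² / 19124 = 6.5887.

6.589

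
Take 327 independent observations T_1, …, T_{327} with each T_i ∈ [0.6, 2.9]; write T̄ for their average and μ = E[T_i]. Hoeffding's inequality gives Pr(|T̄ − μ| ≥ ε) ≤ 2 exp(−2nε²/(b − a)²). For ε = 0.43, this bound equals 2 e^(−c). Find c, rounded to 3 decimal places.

22.859

c = 2nε²/(b − a)² = 2·327·0.43² / 2.3² = 22.8591.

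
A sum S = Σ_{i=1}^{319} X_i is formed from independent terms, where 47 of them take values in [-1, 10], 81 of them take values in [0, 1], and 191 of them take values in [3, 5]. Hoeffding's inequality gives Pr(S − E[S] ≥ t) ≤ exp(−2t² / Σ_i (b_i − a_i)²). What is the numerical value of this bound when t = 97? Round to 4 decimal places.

0.0561

Σ(b_i − a_i)² = 47·11² + 81·1² + 191·2² = 6532.
Exponent = 2·97² / 6532 = 2.88089.
Bound = exp(−2.88089) = 0.05608.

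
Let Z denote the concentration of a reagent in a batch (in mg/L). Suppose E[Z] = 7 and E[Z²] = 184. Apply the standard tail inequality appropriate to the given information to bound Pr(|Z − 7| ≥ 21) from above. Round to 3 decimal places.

The first two moments determine the variance, so Chebyshev's inequality is the sharpest standard bound available.
Var(Z) = E[Z²] − (E[Z])² = 184 − 49 = 135.
Chebyshev's inequality: Pr(|Z − μ| ≥ t) ≤ Var(Z)/t² = 135/441 = 0.3061.

0.306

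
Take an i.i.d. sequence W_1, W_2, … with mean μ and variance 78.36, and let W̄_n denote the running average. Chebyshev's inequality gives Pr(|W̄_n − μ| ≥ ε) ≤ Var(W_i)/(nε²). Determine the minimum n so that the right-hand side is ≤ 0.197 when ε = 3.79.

28

Require 78.36/(n·3.79²) ≤ 0.197, i.e. n ≥ 78.36/(0.197·3.79²) = 27.692.
The smallest integer n is 28.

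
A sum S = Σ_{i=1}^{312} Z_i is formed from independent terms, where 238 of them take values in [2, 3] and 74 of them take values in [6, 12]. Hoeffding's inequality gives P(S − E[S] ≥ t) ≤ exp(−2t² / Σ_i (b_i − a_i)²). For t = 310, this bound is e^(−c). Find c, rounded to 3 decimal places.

Σ(b_i − a_i)² = 238·1² + 74·6² = 2902.
c = 2t² / 2902 = 2·310² / 2902 = 66.2302.

66.230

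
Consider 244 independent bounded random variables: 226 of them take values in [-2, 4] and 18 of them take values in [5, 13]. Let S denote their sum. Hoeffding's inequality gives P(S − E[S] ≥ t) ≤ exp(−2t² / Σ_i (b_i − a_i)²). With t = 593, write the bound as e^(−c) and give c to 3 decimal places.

Σ(b_i − a_i)² = 226·6² + 18·8² = 9288.
c = 2t² / 9288 = 2·593² / 9288 = 75.7211.

75.721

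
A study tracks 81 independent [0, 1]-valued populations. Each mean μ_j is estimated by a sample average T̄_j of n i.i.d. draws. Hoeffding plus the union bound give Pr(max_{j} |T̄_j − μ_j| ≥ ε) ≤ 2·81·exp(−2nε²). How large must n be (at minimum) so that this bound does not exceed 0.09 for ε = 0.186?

Need 2·81·exp(−2nε²) ≤ 0.09, i.e. exp(−2nε²) ≤ 0.09/162.
So 2nε² ≥ ln(162/0.09) = 7.495542.
Hence n ≥ 7.495542/(2·0.186²) = 108.330.
The smallest integer n is 109.

109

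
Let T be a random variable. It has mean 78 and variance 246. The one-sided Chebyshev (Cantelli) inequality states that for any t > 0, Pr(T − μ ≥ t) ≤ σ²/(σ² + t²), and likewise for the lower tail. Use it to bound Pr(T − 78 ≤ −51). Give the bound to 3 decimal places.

Here σ² = 246 and t = 51, so σ² + t² = 2847.
Cantelli's bound: 246/2847 = 0.0864.

0.086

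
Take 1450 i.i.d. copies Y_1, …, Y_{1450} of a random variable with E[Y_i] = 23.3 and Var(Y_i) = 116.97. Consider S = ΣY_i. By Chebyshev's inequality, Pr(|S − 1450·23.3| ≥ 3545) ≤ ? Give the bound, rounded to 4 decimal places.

0.0135

Var(S) = n·Var(Y_i) = 1450·116.97 = 169606.5.
Chebyshev: Pr(|S − 1450·23.3| ≥ 3545) ≤ Var(S)/3545² = 169606.5/12567025 = 0.0135.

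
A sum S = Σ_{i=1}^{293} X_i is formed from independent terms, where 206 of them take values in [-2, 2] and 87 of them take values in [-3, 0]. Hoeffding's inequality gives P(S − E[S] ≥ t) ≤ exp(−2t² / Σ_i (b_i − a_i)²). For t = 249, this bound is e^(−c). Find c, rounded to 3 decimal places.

Σ(b_i − a_i)² = 206·4² + 87·3² = 4079.
c = 2t² / 4079 = 2·249² / 4079 = 30.4001.

30.400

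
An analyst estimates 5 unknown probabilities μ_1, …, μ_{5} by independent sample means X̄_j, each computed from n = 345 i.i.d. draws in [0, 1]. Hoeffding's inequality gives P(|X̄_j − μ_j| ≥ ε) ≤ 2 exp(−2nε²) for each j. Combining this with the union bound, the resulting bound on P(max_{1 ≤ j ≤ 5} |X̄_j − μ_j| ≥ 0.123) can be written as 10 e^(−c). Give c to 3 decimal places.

10.439

Union bound over the 5 events: P(max_{1 ≤ j ≤ 5} |X̄_j − μ_j| ≥ 0.123) ≤ 5·2·exp(−2nε²) = 10 exp(−2·345·0.123²).
So c = 2·345·0.123² = 10.4390.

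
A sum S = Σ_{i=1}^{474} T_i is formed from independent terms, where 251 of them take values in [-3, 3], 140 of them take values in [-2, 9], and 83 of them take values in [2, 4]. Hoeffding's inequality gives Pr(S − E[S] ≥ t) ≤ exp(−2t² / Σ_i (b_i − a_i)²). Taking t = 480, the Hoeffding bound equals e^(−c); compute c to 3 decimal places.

Σ(b_i − a_i)² = 251·6² + 140·11² + 83·2² = 26308.
c = 2t² / 26308 = 2·480² / 26308 = 17.5156.

17.516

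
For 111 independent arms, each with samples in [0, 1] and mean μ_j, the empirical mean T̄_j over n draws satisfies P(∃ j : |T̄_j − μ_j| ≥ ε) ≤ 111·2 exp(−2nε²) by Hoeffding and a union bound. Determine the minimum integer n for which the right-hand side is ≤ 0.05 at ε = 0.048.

Need 2·111·exp(−2nε²) ≤ 0.05, i.e. exp(−2nε²) ≤ 0.05/222.
So 2nε² ≥ ln(222/0.05) = 8.398410.
Hence n ≥ 8.398410/(2·0.048²) = 1822.572.
The smallest integer n is 1823.

1823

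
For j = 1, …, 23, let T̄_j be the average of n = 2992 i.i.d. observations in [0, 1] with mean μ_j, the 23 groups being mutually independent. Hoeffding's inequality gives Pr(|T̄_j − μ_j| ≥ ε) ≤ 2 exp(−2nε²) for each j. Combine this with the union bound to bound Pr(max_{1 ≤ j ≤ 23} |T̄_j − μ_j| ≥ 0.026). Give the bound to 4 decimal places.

Per-experiment Hoeffding bound: 2·exp(−2·2992·0.026²) = 2·exp(−4.04518) = 0.035013.
Union bound over 23 events: 23·0.035013 = 0.80530.

0.8053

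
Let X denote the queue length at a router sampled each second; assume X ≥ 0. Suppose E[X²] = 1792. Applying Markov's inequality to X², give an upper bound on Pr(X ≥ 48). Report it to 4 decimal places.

0.7778

Since X ≥ 0, the event {X ≥ 48} is the same as {X² ≥ 2304}.
Markov's inequality applied to X² gives Pr(X² ≥ 2304) ≤ E[X²]/2304 = 1792/2304 = 0.7778.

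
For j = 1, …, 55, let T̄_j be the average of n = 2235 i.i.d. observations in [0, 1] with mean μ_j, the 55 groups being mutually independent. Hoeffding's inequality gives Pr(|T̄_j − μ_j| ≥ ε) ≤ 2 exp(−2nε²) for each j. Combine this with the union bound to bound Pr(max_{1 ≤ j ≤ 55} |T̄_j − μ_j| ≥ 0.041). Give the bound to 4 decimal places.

0.0600

Per-experiment Hoeffding bound: 2·exp(−2·2235·0.041²) = 2·exp(−7.51407) = 0.0010907.
Union bound over 55 events: 55·0.0010907 = 0.05999.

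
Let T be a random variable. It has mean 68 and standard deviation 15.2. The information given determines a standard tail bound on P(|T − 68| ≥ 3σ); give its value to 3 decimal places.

0.111

Mean and variance are known, so Chebyshev's inequality applies.
Chebyshev: P(|T − μ| ≥ t) ≤ Var(T)/t².
Var(T) = σ² = 15.2² = 231.04.
t = 3·15.2 = 45.6.
Bound = 231.04 / 2079.36 = 0.1111.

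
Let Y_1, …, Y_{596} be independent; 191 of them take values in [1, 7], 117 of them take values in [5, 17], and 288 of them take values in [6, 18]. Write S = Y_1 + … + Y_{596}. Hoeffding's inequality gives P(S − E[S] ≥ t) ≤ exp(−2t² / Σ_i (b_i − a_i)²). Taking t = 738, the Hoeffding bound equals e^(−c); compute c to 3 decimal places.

Σ(b_i − a_i)² = 191·6² + 117·12² + 288·12² = 65196.
c = 2t² / 65196 = 2·738² / 65196 = 16.7079.

16.708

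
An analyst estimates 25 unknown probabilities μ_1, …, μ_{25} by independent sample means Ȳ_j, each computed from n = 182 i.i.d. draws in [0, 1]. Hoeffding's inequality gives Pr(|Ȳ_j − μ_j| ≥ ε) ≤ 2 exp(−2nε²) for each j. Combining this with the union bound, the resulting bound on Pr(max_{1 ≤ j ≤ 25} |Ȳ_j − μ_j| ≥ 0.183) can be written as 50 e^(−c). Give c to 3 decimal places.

Union bound over the 25 events: Pr(max_{1 ≤ j ≤ 25} |Ȳ_j − μ_j| ≥ 0.183) ≤ 25·2·exp(−2nε²) = 50 exp(−2·182·0.183²).
So c = 2·182·0.183² = 12.1900.

12.190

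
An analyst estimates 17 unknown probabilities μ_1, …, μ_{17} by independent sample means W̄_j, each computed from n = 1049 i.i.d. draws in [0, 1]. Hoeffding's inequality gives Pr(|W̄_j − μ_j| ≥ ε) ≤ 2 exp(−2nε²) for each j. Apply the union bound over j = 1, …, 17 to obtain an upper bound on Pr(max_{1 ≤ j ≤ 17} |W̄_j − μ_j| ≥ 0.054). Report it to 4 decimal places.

Per-experiment Hoeffding bound: 2·exp(−2·1049·0.054²) = 2·exp(−6.11777) = 0.0044067.
Union bound over 17 events: 17·0.0044067 = 0.07491.

0.0749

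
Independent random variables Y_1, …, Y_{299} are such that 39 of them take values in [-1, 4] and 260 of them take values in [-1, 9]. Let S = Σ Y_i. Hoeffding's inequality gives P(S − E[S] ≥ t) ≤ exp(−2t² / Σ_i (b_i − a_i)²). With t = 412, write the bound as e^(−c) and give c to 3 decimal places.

Σ(b_i − a_i)² = 39·5² + 260·10² = 26975.
c = 2t² / 26975 = 2·412² / 26975 = 12.5853.

12.585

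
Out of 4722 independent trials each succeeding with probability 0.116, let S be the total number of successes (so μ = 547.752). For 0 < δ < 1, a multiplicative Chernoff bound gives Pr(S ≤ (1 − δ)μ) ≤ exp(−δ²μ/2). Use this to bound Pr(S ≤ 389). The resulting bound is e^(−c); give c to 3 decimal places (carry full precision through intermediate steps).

23.005

Write 389 = (1 − δ)μ, so δ = 1 − 389/547.752 = 0.2898246…
Then the exponent is δ²μ/2 = (μ − 389)²/(2μ) = 23.005117.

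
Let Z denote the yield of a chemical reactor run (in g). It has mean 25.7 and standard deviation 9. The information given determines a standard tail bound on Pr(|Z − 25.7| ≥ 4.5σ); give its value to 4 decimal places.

Mean and variance are known, so Chebyshev's inequality applies.
Chebyshev: Pr(|Z − μ| ≥ t) ≤ Var(Z)/t².
Var(Z) = σ² = 9² = 81.
t = 4.5·9 = 40.5.
Bound = 81 / 1640.25 = 0.0494.

0.0494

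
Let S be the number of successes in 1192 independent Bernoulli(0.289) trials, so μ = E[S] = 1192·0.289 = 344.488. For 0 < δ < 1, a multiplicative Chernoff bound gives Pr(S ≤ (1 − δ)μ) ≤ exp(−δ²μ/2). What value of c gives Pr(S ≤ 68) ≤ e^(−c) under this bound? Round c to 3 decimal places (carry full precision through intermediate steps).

Write 68 = (1 − δ)μ, so δ = 1 − 68/344.488 = 0.8026056…
Then the exponent is δ²μ/2 = (μ − 68)²/(2μ) = 110.955409.

110.955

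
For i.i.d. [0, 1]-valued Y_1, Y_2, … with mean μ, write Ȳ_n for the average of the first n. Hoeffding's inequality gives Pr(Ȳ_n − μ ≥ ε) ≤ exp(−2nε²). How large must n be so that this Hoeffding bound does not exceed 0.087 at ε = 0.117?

90

Require exp(−2nε²) ≤ 0.087, i.e. 2nε² ≥ ln(1/0.087) = 2.441847.
So n ≥ 2.441847 / (2·0.117²) = 89.190.
The smallest integer n is 90.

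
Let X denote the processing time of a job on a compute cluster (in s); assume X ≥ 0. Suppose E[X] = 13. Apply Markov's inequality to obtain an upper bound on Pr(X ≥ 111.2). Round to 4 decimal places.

Markov's inequality: for a non-negative random variable, Pr(X ≥ a) ≤ E[X]/a.
Here E[X] = 13 and a = 111.2, so the bound is 13/111.2 = 0.1169.

0.1169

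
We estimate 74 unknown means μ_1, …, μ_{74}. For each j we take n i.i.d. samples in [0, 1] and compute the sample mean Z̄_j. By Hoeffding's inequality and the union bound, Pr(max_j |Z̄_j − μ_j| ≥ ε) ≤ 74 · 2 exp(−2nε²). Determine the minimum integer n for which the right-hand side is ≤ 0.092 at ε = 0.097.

393

Need 2·74·exp(−2nε²) ≤ 0.092, i.e. exp(−2nε²) ≤ 0.092/148.
So 2nε² ≥ ln(148/0.092) = 7.383179.
Hence n ≥ 7.383179/(2·0.097²) = 392.347.
The smallest integer n is 393.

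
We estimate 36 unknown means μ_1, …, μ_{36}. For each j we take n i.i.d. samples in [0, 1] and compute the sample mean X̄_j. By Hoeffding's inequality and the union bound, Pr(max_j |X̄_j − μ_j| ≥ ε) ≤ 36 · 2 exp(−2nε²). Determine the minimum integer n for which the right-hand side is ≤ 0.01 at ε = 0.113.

348

Need 2·36·exp(−2nε²) ≤ 0.01, i.e. exp(−2nε²) ≤ 0.01/72.
So 2nε² ≥ ln(72/0.01) = 8.881836.
Hence n ≥ 8.881836/(2·0.113²) = 347.789.
The smallest integer n is 348.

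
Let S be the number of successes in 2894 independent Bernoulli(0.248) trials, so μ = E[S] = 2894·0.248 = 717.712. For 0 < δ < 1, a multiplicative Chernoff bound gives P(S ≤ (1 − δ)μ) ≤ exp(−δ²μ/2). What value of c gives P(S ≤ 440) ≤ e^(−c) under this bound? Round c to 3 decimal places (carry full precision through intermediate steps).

Write 440 = (1 − δ)μ, so δ = 1 − 440/717.712 = 0.3869407…
Then the exponent is δ²μ/2 = (μ − 440)²/(2μ) = 53.729041.

53.729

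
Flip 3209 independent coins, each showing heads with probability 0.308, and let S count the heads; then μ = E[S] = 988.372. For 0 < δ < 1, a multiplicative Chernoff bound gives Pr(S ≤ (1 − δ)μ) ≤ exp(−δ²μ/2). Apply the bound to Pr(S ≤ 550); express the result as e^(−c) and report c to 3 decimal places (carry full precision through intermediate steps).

Write 550 = (1 − δ)μ, so δ = 1 − 550/988.372 = 0.4435294…
Then the exponent is δ²μ/2 = (μ − 550)²/(2μ) = 97.215426.

97.215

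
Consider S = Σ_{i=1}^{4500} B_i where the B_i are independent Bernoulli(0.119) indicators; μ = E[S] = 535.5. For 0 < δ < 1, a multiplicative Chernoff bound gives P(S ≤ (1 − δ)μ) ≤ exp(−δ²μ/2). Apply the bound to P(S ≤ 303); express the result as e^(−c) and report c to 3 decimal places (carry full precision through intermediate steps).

Write 303 = (1 − δ)μ, so δ = 1 − 303/535.5 = 0.4341737…
Then the exponent is δ²μ/2 = (μ − 303)²/(2μ) = 50.472689.

50.473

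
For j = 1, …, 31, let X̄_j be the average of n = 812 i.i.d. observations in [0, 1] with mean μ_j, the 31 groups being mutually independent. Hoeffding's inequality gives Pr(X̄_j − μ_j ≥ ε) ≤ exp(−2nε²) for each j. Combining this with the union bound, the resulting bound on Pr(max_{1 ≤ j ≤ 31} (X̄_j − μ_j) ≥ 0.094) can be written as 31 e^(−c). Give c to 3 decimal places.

Union bound over the 31 events: Pr(max_{1 ≤ j ≤ 31} (X̄_j − μ_j) ≥ 0.094) ≤ 31·exp(−2nε²) = 31 exp(−2·812·0.094²).
So c = 2·812·0.094² = 14.3497.

14.350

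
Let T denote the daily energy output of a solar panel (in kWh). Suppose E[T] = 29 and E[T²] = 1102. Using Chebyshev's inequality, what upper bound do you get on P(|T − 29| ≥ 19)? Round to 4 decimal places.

Var(T) = E[T²] − (E[T])² = 1102 − 841 = 261.
Chebyshev's inequality: P(|T − μ| ≥ t) ≤ Var(T)/t² = 261/361 = 0.7230.

0.7230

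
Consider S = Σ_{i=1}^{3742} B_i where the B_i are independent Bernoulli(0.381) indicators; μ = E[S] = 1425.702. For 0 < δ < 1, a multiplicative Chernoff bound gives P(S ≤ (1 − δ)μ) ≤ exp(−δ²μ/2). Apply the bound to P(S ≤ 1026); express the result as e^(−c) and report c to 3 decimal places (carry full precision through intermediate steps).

Write 1026 = (1 − δ)μ, so δ = 1 − 1026/1425.702 = 0.2803545…
Then the exponent is δ²μ/2 = (μ − 1026)²/(2μ) = 56.029131.

56.029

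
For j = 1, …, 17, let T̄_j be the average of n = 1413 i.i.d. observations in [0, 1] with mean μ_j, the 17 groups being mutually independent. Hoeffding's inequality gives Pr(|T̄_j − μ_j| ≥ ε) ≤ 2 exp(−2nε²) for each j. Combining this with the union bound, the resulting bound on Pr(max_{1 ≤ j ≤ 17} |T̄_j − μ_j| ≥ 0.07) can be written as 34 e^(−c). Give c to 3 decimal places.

13.847

Union bound over the 17 events: Pr(max_{1 ≤ j ≤ 17} |T̄_j − μ_j| ≥ 0.07) ≤ 17·2·exp(−2nε²) = 34 exp(−2·1413·0.07²).
So c = 2·1413·0.07² = 13.8474.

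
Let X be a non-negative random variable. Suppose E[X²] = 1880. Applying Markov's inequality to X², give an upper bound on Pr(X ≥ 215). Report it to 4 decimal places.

Since X ≥ 0, the event {X ≥ 215} is the same as {X² ≥ 46225}.
Markov's inequality applied to X² gives Pr(X² ≥ 46225) ≤ E[X²]/46225 = 1880/46225 = 0.0407.

0.0407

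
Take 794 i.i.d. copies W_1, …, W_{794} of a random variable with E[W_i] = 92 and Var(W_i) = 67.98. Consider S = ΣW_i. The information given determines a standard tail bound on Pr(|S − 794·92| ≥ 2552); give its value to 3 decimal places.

0.008

With mean and variance of each term known, Chebyshev's inequality bounds the deviation of the sum (or sample mean).
Var(S) = n·Var(W_i) = 794·67.98 = 53976.12.
Chebyshev: Pr(|S − 794·92| ≥ 2552) ≤ Var(S)/2552² = 53976.12/6512704 = 0.0083.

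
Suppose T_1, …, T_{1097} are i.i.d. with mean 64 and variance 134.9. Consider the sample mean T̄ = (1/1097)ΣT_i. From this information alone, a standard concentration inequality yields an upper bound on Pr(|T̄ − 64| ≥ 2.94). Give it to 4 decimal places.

0.0142

With mean and variance of each term known, Chebyshev's inequality bounds the deviation of the sum (or sample mean).
Var(T̄) = Var(T_i)/n = 134.9/1097 = 0.12297.
Chebyshev: Pr(|T̄ − 64| ≥ 2.94) ≤ Var(T̄)/(2.94)² = 134.9/(1097·2.94²) = 0.0142.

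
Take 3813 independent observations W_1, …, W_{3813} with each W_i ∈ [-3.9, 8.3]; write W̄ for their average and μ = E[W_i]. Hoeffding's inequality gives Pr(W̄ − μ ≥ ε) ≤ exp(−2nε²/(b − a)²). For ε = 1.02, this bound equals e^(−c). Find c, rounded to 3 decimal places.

c = 2nε²/(b − a)² = 2·3813·1.02² / 12.2² = 53.3062.

53.306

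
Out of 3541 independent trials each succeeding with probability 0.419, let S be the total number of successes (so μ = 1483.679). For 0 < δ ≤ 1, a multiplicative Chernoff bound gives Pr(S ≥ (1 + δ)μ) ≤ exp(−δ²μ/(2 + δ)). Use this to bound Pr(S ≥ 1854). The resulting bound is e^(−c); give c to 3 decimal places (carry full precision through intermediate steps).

Write 1854 = (1 + δ)μ, so δ = 1854/1483.679 − 1 = 0.2495964…
Then the exponent is δ²μ/(2 + δ) = (1854 − μ)² / (μ·(2 + δ)) = 41.087727.

41.088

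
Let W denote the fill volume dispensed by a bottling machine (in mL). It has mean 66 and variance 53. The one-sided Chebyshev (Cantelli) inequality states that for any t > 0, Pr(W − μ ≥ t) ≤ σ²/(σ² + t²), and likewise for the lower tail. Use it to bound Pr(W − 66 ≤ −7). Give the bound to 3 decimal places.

0.520

Here σ² = 53 and t = 7, so σ² + t² = 102.
Cantelli's bound: 53/102 = 0.5196.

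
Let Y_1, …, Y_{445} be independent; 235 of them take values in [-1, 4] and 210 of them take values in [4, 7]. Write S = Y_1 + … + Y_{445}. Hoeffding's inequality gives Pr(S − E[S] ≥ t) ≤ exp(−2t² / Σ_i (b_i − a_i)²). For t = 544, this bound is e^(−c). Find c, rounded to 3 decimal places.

76.223

Σ(b_i − a_i)² = 235·5² + 210·3² = 7765.
c = 2t² / 7765 = 2·544² / 7765 = 76.2231.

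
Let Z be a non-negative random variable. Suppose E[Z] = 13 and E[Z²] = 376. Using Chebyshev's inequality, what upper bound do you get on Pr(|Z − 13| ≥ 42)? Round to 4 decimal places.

0.1173

Var(Z) = E[Z²] − (E[Z])² = 376 − 169 = 207.
Chebyshev's inequality: Pr(|Z − μ| ≥ t) ≤ Var(Z)/t² = 207/1764 = 0.1173.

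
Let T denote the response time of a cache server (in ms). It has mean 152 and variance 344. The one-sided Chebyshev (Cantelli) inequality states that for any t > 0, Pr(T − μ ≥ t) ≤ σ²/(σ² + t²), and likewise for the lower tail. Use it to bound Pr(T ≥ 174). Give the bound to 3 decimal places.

Here σ² = 344 and t = 22, so σ² + t² = 828.
Cantelli's bound: 344/828 = 0.4155.

0.415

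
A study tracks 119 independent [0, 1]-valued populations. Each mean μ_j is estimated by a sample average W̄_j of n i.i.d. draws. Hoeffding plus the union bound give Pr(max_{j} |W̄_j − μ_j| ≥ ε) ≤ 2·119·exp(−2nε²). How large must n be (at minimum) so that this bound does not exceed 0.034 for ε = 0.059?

1272

Need 2·119·exp(−2nε²) ≤ 0.034, i.e. exp(−2nε²) ≤ 0.034/238.
So 2nε² ≥ ln(238/0.034) = 8.853665.
Hence n ≥ 8.853665/(2·0.059²) = 1271.713.
The smallest integer n is 1272.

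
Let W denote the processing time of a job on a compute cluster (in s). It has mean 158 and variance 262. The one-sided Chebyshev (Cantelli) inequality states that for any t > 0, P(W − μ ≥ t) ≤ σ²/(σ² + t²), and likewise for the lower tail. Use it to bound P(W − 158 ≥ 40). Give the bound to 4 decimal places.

0.1407

Here σ² = 262 and t = 40, so σ² + t² = 1862.
Cantelli's bound: 262/1862 = 0.1407.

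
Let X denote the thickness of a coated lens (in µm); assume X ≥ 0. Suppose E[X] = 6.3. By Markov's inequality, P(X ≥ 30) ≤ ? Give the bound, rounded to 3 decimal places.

Markov's inequality: for a non-negative random variable, P(X ≥ a) ≤ E[X]/a.
Here E[X] = 6.3 and a = 30, so the bound is 6.3/30 = 0.2100.

0.210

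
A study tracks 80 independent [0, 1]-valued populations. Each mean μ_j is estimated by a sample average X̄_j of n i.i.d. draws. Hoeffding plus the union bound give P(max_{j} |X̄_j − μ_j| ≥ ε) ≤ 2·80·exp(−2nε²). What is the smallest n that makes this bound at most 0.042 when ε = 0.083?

599

Need 2·80·exp(−2nε²) ≤ 0.042, i.e. exp(−2nε²) ≤ 0.042/160.
So 2nε² ≥ ln(160/0.042) = 8.245259.
Hence n ≥ 8.245259/(2·0.083²) = 598.437.
The smallest integer n is 599.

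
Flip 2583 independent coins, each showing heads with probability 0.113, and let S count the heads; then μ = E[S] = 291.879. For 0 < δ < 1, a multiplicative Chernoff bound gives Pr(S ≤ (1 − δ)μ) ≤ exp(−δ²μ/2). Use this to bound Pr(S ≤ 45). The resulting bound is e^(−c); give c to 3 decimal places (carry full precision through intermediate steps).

Write 45 = (1 − δ)μ, so δ = 1 − 45/291.879 = 0.8458265…
Then the exponent is δ²μ/2 = (μ − 45)²/(2μ) = 104.408403.

104.408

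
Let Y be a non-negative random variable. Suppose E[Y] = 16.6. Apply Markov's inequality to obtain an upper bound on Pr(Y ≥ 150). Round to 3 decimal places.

0.111

Markov's inequality: for a non-negative random variable, Pr(Y ≥ a) ≤ E[Y]/a.
Here E[Y] = 16.6 and a = 150, so the bound is 16.6/150 = 0.1107.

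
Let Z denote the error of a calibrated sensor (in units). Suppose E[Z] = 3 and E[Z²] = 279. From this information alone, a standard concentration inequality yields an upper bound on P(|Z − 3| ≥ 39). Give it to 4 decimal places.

The first two moments determine the variance, so Chebyshev's inequality is the sharpest standard bound available.
Var(Z) = E[Z²] − (E[Z])² = 279 − 9 = 270.
Chebyshev's inequality: P(|Z − μ| ≥ t) ≤ Var(Z)/t² = 270/1521 = 0.1775.

0.1775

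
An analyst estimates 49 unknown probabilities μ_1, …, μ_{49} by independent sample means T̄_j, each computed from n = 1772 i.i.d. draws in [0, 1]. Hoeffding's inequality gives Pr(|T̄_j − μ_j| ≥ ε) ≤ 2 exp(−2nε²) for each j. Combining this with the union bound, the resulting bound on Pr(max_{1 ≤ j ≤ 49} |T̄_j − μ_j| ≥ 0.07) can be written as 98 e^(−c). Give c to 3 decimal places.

17.366

Union bound over the 49 events: Pr(max_{1 ≤ j ≤ 49} |T̄_j − μ_j| ≥ 0.07) ≤ 49·2·exp(−2nε²) = 98 exp(−2·1772·0.07²).
So c = 2·1772·0.07² = 17.3656.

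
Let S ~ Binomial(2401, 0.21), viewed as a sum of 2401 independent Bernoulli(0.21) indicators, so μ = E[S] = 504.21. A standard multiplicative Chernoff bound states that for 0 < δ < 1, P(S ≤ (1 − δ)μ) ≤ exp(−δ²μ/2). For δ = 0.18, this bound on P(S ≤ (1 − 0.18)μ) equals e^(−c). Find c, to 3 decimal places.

8.168

c = δ²μ/2 = 0.18²·504.21/2 = 8.1682.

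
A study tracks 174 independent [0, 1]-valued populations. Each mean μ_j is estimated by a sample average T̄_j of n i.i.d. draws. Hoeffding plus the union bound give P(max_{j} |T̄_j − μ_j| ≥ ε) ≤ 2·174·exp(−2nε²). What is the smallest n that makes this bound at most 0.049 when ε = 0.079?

Need 2·174·exp(−2nε²) ≤ 0.049, i.e. exp(−2nε²) ≤ 0.049/348.
So 2nε² ≥ ln(348/0.049) = 8.868137.
Hence n ≥ 8.868137/(2·0.079²) = 710.474.
The smallest integer n is 711.

711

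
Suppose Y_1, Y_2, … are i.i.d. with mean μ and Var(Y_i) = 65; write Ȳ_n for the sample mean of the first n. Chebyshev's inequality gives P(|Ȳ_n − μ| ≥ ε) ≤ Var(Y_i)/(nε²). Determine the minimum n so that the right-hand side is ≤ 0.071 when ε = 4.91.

Require 65/(n·4.91²) ≤ 0.071, i.e. n ≥ 65/(0.071·4.91²) = 37.974.
The smallest integer n is 38.

38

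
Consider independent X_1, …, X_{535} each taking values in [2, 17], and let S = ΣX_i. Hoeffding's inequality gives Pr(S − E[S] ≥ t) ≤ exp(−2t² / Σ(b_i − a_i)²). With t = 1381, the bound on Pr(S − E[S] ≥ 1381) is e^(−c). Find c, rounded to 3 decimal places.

31.687

Σ(b_i − a_i)² = 535·(15)² = 120375.
c = 2t²/120375 = 2·1381²/120375 = 31.6870.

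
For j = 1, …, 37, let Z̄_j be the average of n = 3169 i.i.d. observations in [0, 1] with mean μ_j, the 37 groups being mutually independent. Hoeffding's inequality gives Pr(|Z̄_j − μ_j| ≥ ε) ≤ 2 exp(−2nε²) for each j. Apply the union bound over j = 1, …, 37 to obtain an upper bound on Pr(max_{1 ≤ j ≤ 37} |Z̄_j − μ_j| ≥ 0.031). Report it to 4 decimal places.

Per-experiment Hoeffding bound: 2·exp(−2·3169·0.031²) = 2·exp(−6.09082) = 0.0045271.
Union bound over 37 events: 37·0.0045271 = 0.16750.

0.1675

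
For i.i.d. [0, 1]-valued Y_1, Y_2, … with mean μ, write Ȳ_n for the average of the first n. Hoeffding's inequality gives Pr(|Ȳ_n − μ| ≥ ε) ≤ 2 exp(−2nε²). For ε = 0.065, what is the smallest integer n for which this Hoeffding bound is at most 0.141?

Require 2·exp(−2nε²) ≤ 0.141, i.e. 2nε² ≥ ln(2/0.141) = 2.652143.
So n ≥ 2.652143 / (2·0.065²) = 313.863.
The smallest integer n is 314.

314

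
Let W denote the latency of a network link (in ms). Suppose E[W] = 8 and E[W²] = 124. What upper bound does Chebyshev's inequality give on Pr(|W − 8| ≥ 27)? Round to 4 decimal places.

Var(W) = E[W²] − (E[W])² = 124 − 64 = 60.
Chebyshev's inequality: Pr(|W − μ| ≥ t) ≤ Var(W)/t² = 60/729 = 0.0823.

0.0823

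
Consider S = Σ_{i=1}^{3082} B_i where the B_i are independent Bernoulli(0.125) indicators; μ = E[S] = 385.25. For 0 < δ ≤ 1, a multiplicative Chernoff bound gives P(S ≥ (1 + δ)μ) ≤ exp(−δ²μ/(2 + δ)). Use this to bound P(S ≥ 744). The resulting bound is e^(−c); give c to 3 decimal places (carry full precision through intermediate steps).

Write 744 = (1 + δ)μ, so δ = 744/385.25 − 1 = 0.9312135…
Then the exponent is δ²μ/(2 + δ) = (744 − μ)² / (μ·(2 + δ)) = 113.970832.

113.971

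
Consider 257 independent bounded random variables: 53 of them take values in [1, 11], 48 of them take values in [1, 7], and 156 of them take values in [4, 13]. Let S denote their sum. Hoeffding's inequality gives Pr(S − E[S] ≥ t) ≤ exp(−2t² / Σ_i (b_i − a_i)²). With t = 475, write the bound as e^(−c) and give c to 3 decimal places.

22.948

Σ(b_i − a_i)² = 53·10² + 48·6² + 156·9² = 19664.
c = 2t² / 19664 = 2·475² / 19664 = 22.9480.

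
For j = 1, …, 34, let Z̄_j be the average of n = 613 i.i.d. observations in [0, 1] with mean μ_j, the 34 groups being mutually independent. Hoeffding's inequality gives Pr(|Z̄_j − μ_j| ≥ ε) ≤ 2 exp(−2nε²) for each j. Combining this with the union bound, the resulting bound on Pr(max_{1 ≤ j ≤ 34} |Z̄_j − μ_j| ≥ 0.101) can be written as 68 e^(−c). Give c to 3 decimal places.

12.506

Union bound over the 34 events: Pr(max_{1 ≤ j ≤ 34} |Z̄_j − μ_j| ≥ 0.101) ≤ 34·2·exp(−2nε²) = 68 exp(−2·613·0.101²).
So c = 2·613·0.101² = 12.5064.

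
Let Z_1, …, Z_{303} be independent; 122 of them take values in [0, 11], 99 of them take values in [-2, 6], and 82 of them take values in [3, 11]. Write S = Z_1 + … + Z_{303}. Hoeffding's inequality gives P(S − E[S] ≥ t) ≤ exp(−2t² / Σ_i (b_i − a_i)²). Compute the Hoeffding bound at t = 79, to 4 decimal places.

0.6226

Σ(b_i − a_i)² = 122·11² + 99·8² + 82·8² = 26346.
Exponent = 2·79² / 26346 = 0.47377.
Bound = exp(−0.47377) = 0.62265.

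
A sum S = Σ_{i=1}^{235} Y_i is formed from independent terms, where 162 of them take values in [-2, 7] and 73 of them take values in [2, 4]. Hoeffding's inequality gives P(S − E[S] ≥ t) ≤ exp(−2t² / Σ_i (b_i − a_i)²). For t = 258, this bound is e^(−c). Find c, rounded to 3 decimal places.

Σ(b_i − a_i)² = 162·9² + 73·2² = 13414.
c = 2t² / 13414 = 2·258² / 13414 = 9.9246.

9.925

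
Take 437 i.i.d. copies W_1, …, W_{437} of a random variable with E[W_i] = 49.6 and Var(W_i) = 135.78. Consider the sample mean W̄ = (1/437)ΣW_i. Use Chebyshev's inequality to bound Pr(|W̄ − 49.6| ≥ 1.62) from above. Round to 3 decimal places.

Var(W̄) = Var(W_i)/n = 135.78/437 = 0.31071.
Chebyshev: Pr(|W̄ − 49.6| ≥ 1.62) ≤ Var(W̄)/(1.62)² = 135.78/(437·1.62²) = 0.1184.

0.118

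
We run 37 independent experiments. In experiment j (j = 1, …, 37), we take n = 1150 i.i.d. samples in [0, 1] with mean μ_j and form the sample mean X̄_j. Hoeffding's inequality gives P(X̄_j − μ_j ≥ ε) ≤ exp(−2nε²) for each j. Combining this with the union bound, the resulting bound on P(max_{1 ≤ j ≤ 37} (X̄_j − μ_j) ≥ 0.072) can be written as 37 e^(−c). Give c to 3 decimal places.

Union bound over the 37 events: P(max_{1 ≤ j ≤ 37} (X̄_j − μ_j) ≥ 0.072) ≤ 37·exp(−2nε²) = 37 exp(−2·1150·0.072²).
So c = 2·1150·0.072² = 11.9232.

11.923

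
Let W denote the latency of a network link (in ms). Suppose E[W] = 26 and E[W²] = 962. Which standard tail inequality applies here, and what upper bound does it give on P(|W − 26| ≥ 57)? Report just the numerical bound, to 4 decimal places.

0.0880

The first two moments determine the variance, so Chebyshev's inequality is the sharpest standard bound available.
Var(W) = E[W²] − (E[W])² = 962 − 676 = 286.
Chebyshev's inequality: P(|W − μ| ≥ t) ≤ Var(W)/t² = 286/3249 = 0.0880.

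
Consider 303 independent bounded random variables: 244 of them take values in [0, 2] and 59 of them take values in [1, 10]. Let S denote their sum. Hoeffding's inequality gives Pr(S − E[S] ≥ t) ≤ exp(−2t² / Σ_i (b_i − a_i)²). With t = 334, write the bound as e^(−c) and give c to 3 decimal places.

38.768

Σ(b_i − a_i)² = 244·2² + 59·9² = 5755.
c = 2t² / 5755 = 2·334² / 5755 = 38.7684.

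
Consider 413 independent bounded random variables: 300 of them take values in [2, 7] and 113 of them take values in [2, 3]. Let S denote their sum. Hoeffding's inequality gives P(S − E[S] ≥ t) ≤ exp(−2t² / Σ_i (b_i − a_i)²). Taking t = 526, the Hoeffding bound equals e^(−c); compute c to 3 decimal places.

Σ(b_i − a_i)² = 300·5² + 113·1² = 7613.
c = 2t² / 7613 = 2·526² / 7613 = 72.6851.

72.685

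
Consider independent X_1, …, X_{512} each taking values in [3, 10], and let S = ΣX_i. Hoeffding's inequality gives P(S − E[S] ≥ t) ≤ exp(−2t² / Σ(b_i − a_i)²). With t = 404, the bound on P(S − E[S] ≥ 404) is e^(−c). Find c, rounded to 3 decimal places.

Σ(b_i − a_i)² = 512·(7)² = 25088.
c = 2t²/25088 = 2·404²/25088 = 13.0115.

13.011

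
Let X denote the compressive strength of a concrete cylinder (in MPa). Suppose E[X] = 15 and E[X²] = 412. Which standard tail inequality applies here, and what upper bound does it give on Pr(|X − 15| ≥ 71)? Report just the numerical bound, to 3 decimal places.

The first two moments determine the variance, so Chebyshev's inequality is the sharpest standard bound available.
Var(X) = E[X²] − (E[X])² = 412 − 225 = 187.
Chebyshev's inequality: Pr(|X − μ| ≥ t) ≤ Var(X)/t² = 187/5041 = 0.0371.

0.037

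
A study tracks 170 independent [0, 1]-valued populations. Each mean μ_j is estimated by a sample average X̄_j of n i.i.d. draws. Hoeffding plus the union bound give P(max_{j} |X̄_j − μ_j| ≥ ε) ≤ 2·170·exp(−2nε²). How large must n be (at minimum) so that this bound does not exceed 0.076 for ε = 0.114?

324

Need 2·170·exp(−2nε²) ≤ 0.076, i.e. exp(−2nε²) ≤ 0.076/340.
So 2nε² ≥ ln(340/0.076) = 8.405968.
Hence n ≥ 8.405968/(2·0.114²) = 323.406.
The smallest integer n is 324.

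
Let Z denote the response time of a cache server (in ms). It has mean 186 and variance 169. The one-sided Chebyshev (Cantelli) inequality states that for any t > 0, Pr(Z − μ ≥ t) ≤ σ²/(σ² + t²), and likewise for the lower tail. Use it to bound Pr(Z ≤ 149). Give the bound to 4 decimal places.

Here σ² = 169 and t = 37, so σ² + t² = 1538.
Cantelli's bound: 169/1538 = 0.1099.

0.1099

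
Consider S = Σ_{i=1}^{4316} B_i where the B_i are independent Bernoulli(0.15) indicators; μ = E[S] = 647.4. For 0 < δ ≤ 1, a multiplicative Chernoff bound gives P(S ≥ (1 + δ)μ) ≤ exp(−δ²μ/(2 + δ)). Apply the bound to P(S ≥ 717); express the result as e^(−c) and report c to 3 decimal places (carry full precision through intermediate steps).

Write 717 = (1 + δ)μ, so δ = 717/647.4 − 1 = 0.107507…
Then the exponent is δ²μ/(2 + δ) = (717 − μ)² / (μ·(2 + δ)) = 3.550396.

3.550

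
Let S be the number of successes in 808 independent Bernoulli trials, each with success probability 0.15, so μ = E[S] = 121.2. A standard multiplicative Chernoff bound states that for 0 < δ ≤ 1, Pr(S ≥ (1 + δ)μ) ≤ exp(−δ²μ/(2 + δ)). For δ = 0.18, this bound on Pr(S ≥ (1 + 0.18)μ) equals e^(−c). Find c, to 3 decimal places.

c = δ²μ/(2 + δ) = 0.18²·121.2/(2 + 0.18) = 1.8013.

1.801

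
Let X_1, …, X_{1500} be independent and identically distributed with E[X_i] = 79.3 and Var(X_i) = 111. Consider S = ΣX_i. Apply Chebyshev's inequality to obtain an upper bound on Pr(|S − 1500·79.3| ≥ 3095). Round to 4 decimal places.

Var(S) = n·Var(X_i) = 1500·111 = 166500.
Chebyshev: Pr(|S − 1500·79.3| ≥ 3095) ≤ Var(S)/3095² = 166500/9579025 = 0.0174.

0.0174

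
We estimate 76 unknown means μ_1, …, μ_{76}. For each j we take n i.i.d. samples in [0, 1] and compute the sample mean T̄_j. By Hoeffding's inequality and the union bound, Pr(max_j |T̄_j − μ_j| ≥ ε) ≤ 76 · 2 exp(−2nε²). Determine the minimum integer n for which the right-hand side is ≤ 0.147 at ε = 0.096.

377

Need 2·76·exp(−2nε²) ≤ 0.147, i.e. exp(−2nε²) ≤ 0.147/152.
So 2nε² ≥ ln(152/0.147) = 6.941203.
Hence n ≥ 6.941203/(2·0.096²) = 376.584.
The smallest integer n is 377.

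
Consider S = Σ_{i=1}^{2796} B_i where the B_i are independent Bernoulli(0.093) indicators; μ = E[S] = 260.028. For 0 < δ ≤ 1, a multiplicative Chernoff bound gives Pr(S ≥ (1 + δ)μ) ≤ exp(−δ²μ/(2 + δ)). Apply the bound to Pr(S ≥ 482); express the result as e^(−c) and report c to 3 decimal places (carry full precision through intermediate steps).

Write 482 = (1 + δ)μ, so δ = 482/260.028 − 1 = 0.8536465…
Then the exponent is δ²μ/(2 + δ) = (482 − μ)² / (μ·(2 + δ)) = 66.401226.

66.401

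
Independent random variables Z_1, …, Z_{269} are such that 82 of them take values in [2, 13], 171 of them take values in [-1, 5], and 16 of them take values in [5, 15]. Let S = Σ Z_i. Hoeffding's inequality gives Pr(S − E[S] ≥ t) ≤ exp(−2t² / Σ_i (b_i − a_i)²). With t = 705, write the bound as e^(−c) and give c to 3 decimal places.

56.231

Σ(b_i − a_i)² = 82·11² + 171·6² + 16·10² = 17678.
c = 2t² / 17678 = 2·705² / 17678 = 56.2309.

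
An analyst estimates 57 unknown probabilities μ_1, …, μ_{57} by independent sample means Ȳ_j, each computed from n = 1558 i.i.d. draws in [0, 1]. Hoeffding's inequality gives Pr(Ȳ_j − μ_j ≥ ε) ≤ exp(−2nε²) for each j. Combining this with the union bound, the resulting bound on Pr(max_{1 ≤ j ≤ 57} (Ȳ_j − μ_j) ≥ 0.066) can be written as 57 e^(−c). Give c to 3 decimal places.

Union bound over the 57 events: Pr(max_{1 ≤ j ≤ 57} (Ȳ_j − μ_j) ≥ 0.066) ≤ 57·exp(−2nε²) = 57 exp(−2·1558·0.066²).
So c = 2·1558·0.066² = 13.5733.

13.573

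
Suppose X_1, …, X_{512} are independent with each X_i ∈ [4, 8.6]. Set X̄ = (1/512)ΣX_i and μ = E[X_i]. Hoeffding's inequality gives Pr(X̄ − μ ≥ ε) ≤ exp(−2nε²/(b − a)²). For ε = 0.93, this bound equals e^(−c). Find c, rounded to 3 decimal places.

41.855

c = 2nε²/(b − a)² = 2·512·0.93² / 4.6² = 41.8553.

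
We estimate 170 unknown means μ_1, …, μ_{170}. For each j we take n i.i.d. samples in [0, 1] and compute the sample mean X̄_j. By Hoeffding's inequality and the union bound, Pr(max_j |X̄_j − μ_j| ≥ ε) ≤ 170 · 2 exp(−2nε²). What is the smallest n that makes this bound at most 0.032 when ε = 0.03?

5151

Need 2·170·exp(−2nε²) ≤ 0.032, i.e. exp(−2nε²) ≤ 0.032/340.
So 2nε² ≥ ln(340/0.032) = 9.270965.
Hence n ≥ 9.270965/(2·0.03²) = 5150.536.
The smallest integer n is 5151.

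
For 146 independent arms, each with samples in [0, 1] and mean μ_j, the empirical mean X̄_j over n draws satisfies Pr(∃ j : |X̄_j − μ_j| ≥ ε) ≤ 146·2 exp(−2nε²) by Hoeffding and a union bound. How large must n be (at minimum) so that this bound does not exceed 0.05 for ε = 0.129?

Need 2·146·exp(−2nε²) ≤ 0.05, i.e. exp(−2nε²) ≤ 0.05/292.
So 2nε² ≥ ln(292/0.05) = 8.672486.
Hence n ≥ 8.672486/(2·0.129²) = 260.576.
The smallest integer n is 261.

261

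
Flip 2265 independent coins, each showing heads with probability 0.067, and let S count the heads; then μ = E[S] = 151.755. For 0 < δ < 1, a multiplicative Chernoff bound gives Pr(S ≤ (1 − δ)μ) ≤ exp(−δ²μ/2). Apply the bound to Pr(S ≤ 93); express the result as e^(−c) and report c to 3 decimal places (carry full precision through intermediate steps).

Write 93 = (1 − δ)μ, so δ = 1 − 93/151.755 = 0.3871701…
Then the exponent is δ²μ/2 = (μ − 93)²/(2μ) = 11.374090.

11.374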